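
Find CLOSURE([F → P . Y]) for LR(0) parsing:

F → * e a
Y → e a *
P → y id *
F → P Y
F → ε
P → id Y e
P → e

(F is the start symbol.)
Start with: [F → P . Y]
  [F → P . Y] has the dot before Y: add [Y → . e a *]
No further items can be added.

CLOSURE = { [F → P . Y], [Y → . e a *] }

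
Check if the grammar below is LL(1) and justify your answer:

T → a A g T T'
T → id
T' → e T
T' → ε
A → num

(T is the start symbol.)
Relevant sets:
  FOLLOW(T') = { $, 'e' }

For T:
  PREDICT(T → a A g T T') = { 'a' }
  PREDICT(T → id) = { 'id' }
For T':
  PREDICT(T' → e T) = { 'e' }
  PREDICT(T' → ε) = { $, 'e' }
A has a single production, so nothing to check there.

Conflict found: Predict set conflict for T': { 'e' }
The grammar is NOT LL(1).

Answer: No. Predict set conflict for T': { 'e' }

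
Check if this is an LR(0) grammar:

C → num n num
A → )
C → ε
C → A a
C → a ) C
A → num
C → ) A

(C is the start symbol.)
No. Shift-reduce conflict between [C → .] and [A → . )]

A grammar is LR(0) if no state in the canonical LR(0) collection has:
  - both a shift item (dot before a terminal) and a complete item (shift-reduce conflict), or
  - two or more complete items (reduce-reduce conflict; the accept item [C' → C .] counts as a complete item here).

Augment with C' → C and build the canonical LR(0) collection (I0 = CLOSURE({[C' → . C]}), then GOTO on every symbol after a dot until no new states appear). It has 14 states:
  I0: { [A → . )], [A → . num], [C → . ) A], [C → . A a], [C → . a ) C], [C → . num n num], [C → .], [C' → . C] }  — shift, reduce
  I1: { [A → ) .], [A → . )], [A → . num], [C → ) . A] }  — shift, reduce
  I2: { [C → A . a] }  — shift
  I3: { [C' → C .] }  — accept
  I4: { [C → a . ) C] }  — shift
  I5: { [A → num .], [C → num . n num] }  — shift, reduce
  I6: { [C → num n . num] }  — shift
  I7: { [C → num n num .] }  — reduce
  I8: { [A → . )], [A → . num], [C → . ) A], [C → . A a], [C → . a ) C], [C → . num n num], [C → .], [C → a ) . C] }  — shift, reduce
  I9: { [C → a ) C .] }  — reduce
  I10: { [C → A a .] }  — reduce
  I11: { [A → ) .] }  — reduce
  I12: { [C → ) A .] }  — reduce
  I13: { [A → num .] }  — reduce

Conflict in state I0:
  Shift-reduce conflict between [C → .] and [A → . )]
So the grammar is NOT LR(0).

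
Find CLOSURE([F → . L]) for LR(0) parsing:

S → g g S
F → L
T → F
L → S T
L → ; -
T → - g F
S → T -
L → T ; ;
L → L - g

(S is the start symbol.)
{ [F → . L], [L → . ; -], [L → . L - g], [L → . S T], [L → . T ; ;], [S → . T -], [S → . g g S], [T → . - g F], [T → . F] }

To compute CLOSURE, for each item [A → α.Bβ] where B is a non-terminal, add [B → .γ] for all productions B → γ; repeat for the newly added items until nothing changes.

Start with: [F → . L]
  [F → . L] has the dot before L: add [L → . S T], [L → . ; -], [L → . T ; ;], [L → . L - g]
  [L → . S T] has the dot before S: add [S → . g g S], [S → . T -]
  [L → . T ; ;] has the dot before T: add [T → . F], [T → . - g F]
  [T → . F] has the dot before F: all F-items already present
No further items can be added.

CLOSURE = { [F → . L], [L → . ; -], [L → . L - g], [L → . S T], [L → . T ; ;], [S → . T -], [S → . g g S], [T → . - g F], [T → . F] }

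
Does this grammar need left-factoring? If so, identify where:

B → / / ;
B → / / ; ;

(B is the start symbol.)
Left-factoring is needed when two productions for the same non-terminal
share a common prefix on the right-hand side.

Productions for B:
  B → / / ;
  B → / / ; ;

Found common prefix '/ / ;' in productions for B

Answer: Yes, B has productions with common prefix '/ / ;'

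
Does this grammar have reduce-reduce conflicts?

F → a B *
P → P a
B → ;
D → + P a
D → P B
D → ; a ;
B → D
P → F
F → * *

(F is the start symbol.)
A reduce-reduce conflict occurs when an LR(0) state has two complete items [A → α .] and [B → β .] — both call for a reduction, and with no lookahead the parser cannot choose between them.

Augment with F' → F and build the canonical LR(0) collection (I0 = CLOSURE({[F' → . F]}), then GOTO on every symbol after a dot until no new states appear). It has 18 states:
  I0: { [F → . * *], [F → . a B *], [F' → . F] }  — shift
  I1: { [F → * . *] }  — shift
  I2: { [F' → F .] }  — accept
  I3: { [B → . ;], [B → . D], [D → . + P a], [D → . ; a ;], [D → . P B], [F → . * *], [F → . a B *], [F → a . B *], [P → . F], [P → . P a] }  — shift
  I4: { [D → + . P a], [F → . * *], [F → . a B *], [P → . F], [P → . P a] }  — shift
  I5: { [B → ; .], [D → ; . a ;] }  — shift, reduce
  I6: { [F → a B . *] }  — shift
  I7: { [B → D .] }  — reduce
  I8: { [P → F .] }  — reduce
  I9: { [B → . ;], [B → . D], [D → . + P a], [D → . ; a ;], [D → . P B], [D → P . B], [F → . * *], [F → . a B *], [P → . F], [P → . P a], [P → P . a] }  — shift
  I10: { [D → P B .] }  — reduce
  I11: { [B → . ;], [B → . D], [D → . + P a], [D → . ; a ;], [D → . P B], [F → . * *], [F → . a B *], [F → a . B *], [P → . F], [P → . P a], [P → P a .] }  — shift, reduce
  I12: { [F → a B * .] }  — reduce
  I13: { [D → ; a . ;] }  — shift
  I14: { [D → ; a ; .] }  — reduce
  I15: { [D → + P . a], [P → P . a] }  — shift
  I16: { [D → + P a .], [P → P a .] }  — 2 reduces
  I17: { [F → * * .] }  — reduce

I16 contains complete items [D → + P a .], [P → P a .] — reduce-reduce conflict.

Answer: Yes — I16: [D → + P a .] vs [P → P a .]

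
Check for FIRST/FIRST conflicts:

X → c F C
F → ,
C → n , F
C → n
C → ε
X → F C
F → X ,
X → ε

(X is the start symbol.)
Yes. X → c F C / X → F C on { 'c' }; F → ',' / F → X ',' on { ',' }; C → n ',' F / C → n on { 'n' }

A FIRST/FIRST conflict occurs when two productions N → α and N → β for the same non-terminal have FIRST(α) ∩ FIRST(β) ≠ ∅ (with ε ∈ FIRST of a nullable right-hand side, so two nullable alternatives also conflict).

FIRST sets of the non-terminals at (or reachable through a nullable prefix from) the front of some alternative:
  FIRST(F) = { ',', 'c' }
  FIRST(X) = { ',', 'c', ε }

Productions for X:
  X → c F C: FIRST = { 'c' }
  X → F C: FIRST = { ',', 'c' }
  X → ε: FIRST = { ε }
Productions for F:
  F → ,: FIRST = { ',' }
  F → X ,: FIRST = { ',', 'c' }
Productions for C:
  C → n , F: FIRST = { 'n' }
  C → n: FIRST = { 'n' }
  C → ε: FIRST = { ε }

Conflict for X: X → c F C and X → F C
  Overlap: { 'c' }
Conflict for F: F → , and F → X ,
  Overlap: { ',' }
Conflict for C: C → n , F and C → n
  Overlap: { 'n' }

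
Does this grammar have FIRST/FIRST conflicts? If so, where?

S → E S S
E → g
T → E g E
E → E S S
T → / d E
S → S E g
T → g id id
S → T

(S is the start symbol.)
Yes. S → E S S / S → S E g on { 'g' }; S → E S S / S → T on { 'g' }; S → S E g / S → T on { '/', 'g' }; E → g / E → E S S on { 'g' }; T → E g E / T → g id id on { 'g' }

A FIRST/FIRST conflict occurs when two productions N → α and N → β for the same non-terminal have FIRST(α) ∩ FIRST(β) ≠ ∅ (with ε ∈ FIRST of a nullable right-hand side, so two nullable alternatives also conflict).

FIRST sets of the non-terminals at (or reachable through a nullable prefix from) the front of some alternative:
  FIRST(E) = { 'g' }
  FIRST(S) = { '/', 'g' }
  FIRST(T) = { '/', 'g' }

Productions for S:
  S → E S S: FIRST = { 'g' }
  S → S E g: FIRST = { '/', 'g' }
  S → T: FIRST = { '/', 'g' }
Productions for E:
  E → g: FIRST = { 'g' }
  E → E S S: FIRST = { 'g' }
Productions for T:
  T → E g E: FIRST = { 'g' }
  T → / d E: FIRST = { '/' }
  T → g id id: FIRST = { 'g' }

Conflict for S: S → E S S and S → S E g
  Overlap: { 'g' }
Conflict for S: S → E S S and S → T
  Overlap: { 'g' }
Conflict for S: S → S E g and S → T
  Overlap: { '/', 'g' }
Conflict for E: E → g and E → E S S
  Overlap: { 'g' }
Conflict for T: T → E g E and T → g id id
  Overlap: { 'g' }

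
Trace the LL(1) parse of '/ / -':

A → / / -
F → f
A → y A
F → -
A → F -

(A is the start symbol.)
LL(1) parsing maintains a stack (initially the start symbol over $) and the input. At each step: if the stack top is a terminal, match it against the current input token; if it is a non-terminal N, replace it with the RHS of M[N, lookahead] (the unique production whose predict set contains the lookahead).

Stack is shown with the top on the left.

Stack    Input    Action
------------------------
A $      / / - $  output A → / / -
/ / - $  / / - $  match '/'
/ - $    / - $    match '/'
- $      - $      match '-'
$        $        accept

The string is accepted.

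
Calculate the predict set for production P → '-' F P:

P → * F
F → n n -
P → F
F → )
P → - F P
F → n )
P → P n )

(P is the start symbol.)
PREDICT(P → '-' F P) = (FIRST(RHS) \ {ε}) ∪ (FOLLOW(P) if ε ∈ FIRST(RHS), i.e. RHS ⇒* ε)
FIRST('-' F P) = { '-' }
ε ∉ FIRST('-' F P), so FOLLOW(P) is not added.
PREDICT(P → '-' F P) = { '-' }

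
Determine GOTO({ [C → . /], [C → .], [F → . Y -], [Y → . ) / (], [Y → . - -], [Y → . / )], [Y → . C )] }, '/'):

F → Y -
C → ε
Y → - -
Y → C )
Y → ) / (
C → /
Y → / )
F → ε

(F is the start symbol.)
GOTO(I, '/') = CLOSURE({ [A → αX.β] : [A → α.Xβ] ∈ I, X = '/' })

Items with dot before '/', with the dot advanced:
  [C → . /] → [C → / .]
  [Y → . / )] → [Y → / . )]
Closure adds nothing (no advanced item has the dot before a non-terminal).

GOTO = { [C → / .], [Y → / . )] }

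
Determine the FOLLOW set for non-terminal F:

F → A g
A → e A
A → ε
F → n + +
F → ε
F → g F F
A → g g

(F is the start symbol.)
{ $, 'e', 'g', 'n' }

F is the start symbol, so $ ∈ FOLLOW(F).
In F → g F F: F is followed by F, add FIRST(F) \ {ε} = { 'e', 'g', 'n' }
  F is nullable, so FOLLOW(F) is also included — that is the set being defined, nothing new
In F → g F F: F is at the end; this adds FOLLOW(F) to itself — nothing new

Taking the union: FOLLOW(F) = { $, 'e', 'g', 'n' }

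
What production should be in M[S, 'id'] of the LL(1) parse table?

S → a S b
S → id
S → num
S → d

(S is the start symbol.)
To find M[S, 'id'], we find productions for S where 'id' is in the predict set (PREDICT(N → α) = (FIRST(α) \ {ε}) ∪ (FOLLOW(N) if α ⇒* ε)).

S → a S b: PREDICT = { 'a' }
S → id: PREDICT = { 'id' }
  'id' is in predict set, so this production goes in M[S, 'id']
S → num: PREDICT = { 'num' }
S → d: PREDICT = { 'd' }

M[S, 'id'] = S → id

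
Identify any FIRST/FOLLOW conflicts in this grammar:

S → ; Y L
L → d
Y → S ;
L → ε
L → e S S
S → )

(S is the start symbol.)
No FIRST/FOLLOW conflicts.

A FIRST/FOLLOW conflict occurs when a non-terminal N has a nullable alternative N → β (β ⇒* ε) and another alternative N → α with FIRST(α) ∩ FOLLOW(N) ≠ ∅: on such a lookahead the parser cannot decide between expanding α and letting N vanish via β.

Nullable non-terminals: L.

L: nullable alternative(s) L → ε; FOLLOW(L) = { $, ')', ';' }
  L → d: FIRST \ {ε} = { 'd' } — disjoint from FOLLOW(L)
  L → ε: FIRST \ {ε} = { } — this is the only nullable alternative, skip
  L → e S S: FIRST \ {ε} = { 'e' } — disjoint from FOLLOW(L)

S, Y have no nullable alternative, so no FIRST/FOLLOW check is needed there.

No FIRST/FOLLOW conflicts found.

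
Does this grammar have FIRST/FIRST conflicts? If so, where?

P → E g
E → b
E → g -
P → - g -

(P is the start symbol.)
No FIRST/FIRST conflicts.

A FIRST/FIRST conflict occurs when two productions N → α and N → β for the same non-terminal have FIRST(α) ∩ FIRST(β) ≠ ∅ (with ε ∈ FIRST of a nullable right-hand side, so two nullable alternatives also conflict).

FIRST sets of the non-terminals at (or reachable through a nullable prefix from) the front of some alternative:
  FIRST(E) = { 'b', 'g' }

Productions for P:
  P → E g: FIRST = { 'b', 'g' }
  P → - g -: FIRST = { '-' }
Productions for E:
  E → b: FIRST = { 'b' }
  E → g -: FIRST = { 'g' }

All alternatives of each non-terminal have pairwise disjoint FIRST sets.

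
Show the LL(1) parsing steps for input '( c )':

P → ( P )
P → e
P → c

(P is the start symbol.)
Stack is shown with the top on the left.

Stack    Input    Action
------------------------
P $      ( c ) $  output P → ( P )
( P ) $  ( c ) $  match '('
P ) $    c ) $    output P → c
c ) $    c ) $    match 'c'
) $      ) $      match ')'
$        $        accept

The string is accepted.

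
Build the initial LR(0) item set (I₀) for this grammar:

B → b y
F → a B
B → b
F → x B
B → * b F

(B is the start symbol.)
{ [B → . * b F], [B → . b y], [B → . b], [B' → . B] }

First, augment the grammar with B' → B
I₀ = CLOSURE({ [B' → . B] }):
  [B' → . B] has the dot before B: add [B → . b y], [B → . b], [B → . * b F]
No further items can be added.

I₀ = { [B → . * b F], [B → . b y], [B → . b], [B' → . B] }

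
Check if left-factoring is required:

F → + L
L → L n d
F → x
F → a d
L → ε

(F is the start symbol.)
No, left-factoring is not needed

Left-factoring is needed when two productions for the same non-terminal
share a common prefix on the right-hand side.

Productions for F:
  F → + L
  F → x
  F → a d
Productions for L:
  L → L n d
  L → ε

No common prefixes found.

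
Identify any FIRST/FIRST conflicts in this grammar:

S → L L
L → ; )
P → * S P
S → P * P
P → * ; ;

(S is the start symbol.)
FIRST sets of the non-terminals at (or reachable through a nullable prefix from) the front of some alternative:
  FIRST(L) = { ';' }
  FIRST(P) = { '*' }

Productions for S:
  S → L L: FIRST = { ';' }
  S → P * P: FIRST = { '*' }
Productions for P:
  P → * S P: FIRST = { '*' }
  P → * ; ;: FIRST = { '*' }
L has only one production, so no FIRST/FIRST conflict is possible there.

Conflict for P: P → * S P and P → * ; ;
  Overlap: { '*' }

Answer: Yes. P → '*' S P / P → '*' ';' ';' on { '*' }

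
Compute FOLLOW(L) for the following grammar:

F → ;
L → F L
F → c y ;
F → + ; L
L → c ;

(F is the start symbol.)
{ $, '+', ';', 'c' }

In L → F L: L is at the end; this adds FOLLOW(L) to itself — nothing new
In F → + ; L: L is at the end, add FOLLOW(F)

The FOLLOW sets referred to above (computed the same way, to a fixed point):
  FOLLOW(F) = { $, '+', ';', 'c' }

Taking the union: FOLLOW(L) = { $, '+', ';', 'c' }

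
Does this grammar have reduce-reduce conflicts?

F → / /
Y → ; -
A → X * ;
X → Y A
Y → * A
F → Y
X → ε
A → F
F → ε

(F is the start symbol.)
Augment with F' → F and build the canonical LR(0) collection (I0 = CLOSURE({[F' → . F]}), then GOTO on every symbol after a dot until no new states appear). It has 15 states:
  I0: { [F → . / /], [F → . Y], [F → .], [F' → . F], [Y → . * A], [Y → . ; -] }  — shift, reduce
  I1: { [A → . F], [A → . X * ;], [F → . / /], [F → . Y], [F → .], [X → . Y A], [X → .], [Y → * . A], [Y → . * A], [Y → . ; -] }  — shift, 2 reduces
  I2: { [F → / . /] }  — shift
  I3: { [Y → ; . -] }  — shift
  I4: { [F' → F .] }  — accept
  I5: { [F → Y .] }  — reduce
  I6: { [Y → ; - .] }  — reduce
  I7: { [F → / / .] }  — reduce
  I8: { [Y → * A .] }  — reduce
  I9: { [A → F .] }  — reduce
  I10: { [A → X . * ;] }  — shift
  I11: { [A → . F], [A → . X * ;], [F → . / /], [F → . Y], [F → .], [F → Y .], [X → . Y A], [X → .], [X → Y . A], [Y → . * A], [Y → . ; -] }  — shift, 3 reduces
  I12: { [X → Y A .] }  — reduce
  I13: { [A → X * . ;] }  — shift
  I14: { [A → X * ; .] }  — reduce

I1 contains complete items [F → .], [X → .] — reduce-reduce conflict.
I11 contains complete items [F → .], [F → Y .], [X → .] — reduce-reduce conflict.

Answer: Yes — I1: [F → .] vs [X → .]; I11: [F → .] vs [F → Y .]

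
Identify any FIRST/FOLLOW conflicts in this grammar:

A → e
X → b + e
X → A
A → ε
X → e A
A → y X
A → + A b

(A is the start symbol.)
Yes. X → b '+' e with FOLLOW(X) on { 'b' }

Nullable non-terminals: A, X.
FIRST sets used below: FIRST(A) = { '+', 'e', 'y', ε }

A: nullable alternative(s) A → ε; FOLLOW(A) = { $, 'b' }
  A → e: FIRST \ {ε} = { 'e' } — disjoint from FOLLOW(A)
  A → ε: FIRST \ {ε} = { } — this is the only nullable alternative, skip
  A → y X: FIRST \ {ε} = { 'y' } — disjoint from FOLLOW(A)
  A → + A b: FIRST \ {ε} = { '+' } — disjoint from FOLLOW(A)

X: nullable alternative(s) X → A; FOLLOW(X) = { $, 'b' }
  X → b + e: FIRST \ {ε} = { 'b' } — overlaps FOLLOW(X) on { 'b' }: CONFLICT
  X → A: FIRST \ {ε} = { '+', 'e', 'y' } — this is the only nullable alternative, skip
  X → e A: FIRST \ {ε} = { 'e' } — disjoint from FOLLOW(X)

So the grammar has 1 FIRST/FOLLOW conflict (marked CONFLICT above).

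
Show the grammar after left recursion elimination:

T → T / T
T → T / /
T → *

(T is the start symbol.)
T is directly left-recursive. The standard transformation for
  A → A α₁ | ... | A α_m | β₁ | ... | β_n
is
  A  → β₁ A' | ... | β_n A'
  A' → α₁ A' | ... | α_m A' | ε

T → * becomes T → * T'
T → T / T becomes T' → / T T'
T → T / / becomes T' → / / T'
Add T' → ε

Resulting grammar:
T → * T'
T' → / T T'
T' → / / T'
T' → ε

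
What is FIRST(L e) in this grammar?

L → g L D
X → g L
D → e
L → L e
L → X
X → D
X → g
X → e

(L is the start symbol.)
FIRST sets of the non-terminals involved (from the grammar, by fixed-point iteration):
  FIRST(L) = { 'e', 'g' }

To compute FIRST(L e), process the symbols left to right:
Symbol L is a non-terminal. Add FIRST(L) \ {ε} = { 'e', 'g' }
L is not nullable (ε ∉ FIRST(L)), so stop here.
FIRST(L e) = { 'e', 'g' }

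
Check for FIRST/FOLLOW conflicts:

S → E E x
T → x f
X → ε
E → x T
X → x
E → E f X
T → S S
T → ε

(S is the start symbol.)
Nullable non-terminals: T, X.
FIRST sets used below: FIRST(S) = { 'x' }

T: nullable alternative(s) T → ε; FOLLOW(T) = { 'f', 'x' }
  T → x f: FIRST \ {ε} = { 'x' } — overlaps FOLLOW(T) on { 'x' }: CONFLICT
  T → S S: FIRST \ {ε} = { 'x' } — overlaps FOLLOW(T) on { 'x' }: CONFLICT
  T → ε: FIRST \ {ε} = { } — this is the only nullable alternative, skip

X: nullable alternative(s) X → ε; FOLLOW(X) = { 'f', 'x' }
  X → ε: FIRST \ {ε} = { } — this is the only nullable alternative, skip
  X → x: FIRST \ {ε} = { 'x' } — overlaps FOLLOW(X) on { 'x' }: CONFLICT

E, S have no nullable alternative, so no FIRST/FOLLOW check is needed there.

So the grammar has 3 FIRST/FOLLOW conflicts (marked CONFLICT above).

Answer: Yes. T → x f with FOLLOW(T) on { 'x' }; T → S S with FOLLOW(T) on { 'x' }; X → x with FOLLOW(X) on { 'x' }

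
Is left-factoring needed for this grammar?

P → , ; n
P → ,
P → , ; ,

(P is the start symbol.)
Left-factoring is needed when two productions for the same non-terminal
share a common prefix on the right-hand side.

Productions for P:
  P → , ; n
  P → ,
  P → , ; ,

Found common prefix ',' in productions for P

Answer: Yes, P has productions with common prefix ','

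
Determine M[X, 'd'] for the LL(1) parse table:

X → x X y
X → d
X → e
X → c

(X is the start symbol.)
X → d

To find M[X, 'd'], we find productions for X where 'd' is in the predict set (PREDICT(N → α) = (FIRST(α) \ {ε}) ∪ (FOLLOW(N) if α ⇒* ε)).

X → x X y: PREDICT = { 'x' }
X → d: PREDICT = { 'd' }
  'd' is in predict set, so this production goes in M[X, 'd']
X → e: PREDICT = { 'e' }
X → c: PREDICT = { 'c' }

M[X, 'd'] = X → d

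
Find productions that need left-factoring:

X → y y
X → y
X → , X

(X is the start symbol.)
Left-factoring is needed when two productions for the same non-terminal
share a common prefix on the right-hand side.

Productions for X:
  X → y y
  X → y
  X → , X

Found common prefix 'y' in productions for X

Answer: Yes, X has productions with common prefix 'y'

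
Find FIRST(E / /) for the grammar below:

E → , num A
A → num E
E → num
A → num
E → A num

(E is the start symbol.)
FIRST sets of the non-terminals involved (from the grammar, by fixed-point iteration):
  FIRST(E) = { ',', 'num' }

To compute FIRST(E / /), process the symbols left to right:
Symbol E is a non-terminal. Add FIRST(E) \ {ε} = { ',', 'num' }
E is not nullable (ε ∉ FIRST(E)), so stop here.
FIRST(E / /) = { ',', 'num' }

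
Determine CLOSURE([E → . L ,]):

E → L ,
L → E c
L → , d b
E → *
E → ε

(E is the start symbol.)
{ [E → . *], [E → . L ,], [E → .], [L → . , d b], [L → . E c] }

To compute CLOSURE, for each item [A → α.Bβ] where B is a non-terminal, add [B → .γ] for all productions B → γ; repeat for the newly added items until nothing changes.

Start with: [E → . L ,]
  [E → . L ,] has the dot before L: add [L → . E c], [L → . , d b]
  [L → . E c] has the dot before E: add [E → . *], [E → .]
No further items can be added.

CLOSURE = { [E → . *], [E → . L ,], [E → .], [L → . , d b], [L → . E c] }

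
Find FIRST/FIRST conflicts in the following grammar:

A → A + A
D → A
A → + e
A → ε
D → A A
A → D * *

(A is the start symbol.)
A FIRST/FIRST conflict occurs when two productions N → α and N → β for the same non-terminal have FIRST(α) ∩ FIRST(β) ≠ ∅ (with ε ∈ FIRST of a nullable right-hand side, so two nullable alternatives also conflict).

FIRST sets of the non-terminals at (or reachable through a nullable prefix from) the front of some alternative:
  FIRST(A) = { '*', '+', ε }
  FIRST(D) = { '*', '+', ε }

Productions for A:
  A → A + A: FIRST = { '*', '+' }
  A → + e: FIRST = { '+' }
  A → ε: FIRST = { ε }
  A → D * *: FIRST = { '*', '+' }
Productions for D:
  D → A: FIRST = { '*', '+', ε }
  D → A A: FIRST = { '*', '+', ε }

Conflict for A: A → A + A and A → + e
  Overlap: { '+' }
Conflict for A: A → A + A and A → D * *
  Overlap: { '*', '+' }
Conflict for A: A → + e and A → D * *
  Overlap: { '+' }
Conflict for D: D → A and D → A A
  Overlap: { '*', '+', ε }

Answer: Yes. A → A '+' A / A → '+' e on { '+' }; A → A '+' A / A → D '*' '*' on { '*', '+' }; A → '+' e / A → D '*' '*' on { '+' }; D → A / D → A A on { '*', '+', ε }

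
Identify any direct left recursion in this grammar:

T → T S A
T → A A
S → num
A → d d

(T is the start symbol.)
Yes, T is left-recursive

Direct left recursion occurs when N → N α for some non-terminal N (the right-hand side begins with the left-hand side itself).

T → T S A: LEFT RECURSIVE (starts with T)
T → A A: starts with A
S → num: starts with num
A → d d: starts with d

The grammar has direct left recursion on: T.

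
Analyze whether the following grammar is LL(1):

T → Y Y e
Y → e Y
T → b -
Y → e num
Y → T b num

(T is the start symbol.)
No. Predict set conflict for T: { 'b' }

Relevant sets:
  FIRST(Y) = { 'b', 'e' }
  FIRST(T) = { 'b', 'e' }

For T:
  PREDICT(T → Y Y e) = { 'b', 'e' }
  PREDICT(T → b '-') = { 'b' }
For Y:
  PREDICT(Y → e Y) = { 'e' }
  PREDICT(Y → e num) = { 'e' }
  PREDICT(Y → T b num) = { 'b', 'e' }

Conflict found: Predict set conflict for T: { 'b' }
The grammar is NOT LL(1).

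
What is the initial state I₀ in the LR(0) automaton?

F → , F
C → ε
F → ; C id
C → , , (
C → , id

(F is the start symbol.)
{ [F → . , F], [F → . ; C id], [F' → . F] }

First, augment the grammar with F' → F
I₀ = CLOSURE({ [F' → . F] }):
  [F' → . F] has the dot before F: add [F → . , F], [F → . ; C id]
No further items can be added.

I₀ = { [F → . , F], [F → . ; C id], [F' → . F] }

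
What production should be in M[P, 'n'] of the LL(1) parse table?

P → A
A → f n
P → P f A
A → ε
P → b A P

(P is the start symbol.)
Empty (error entry)

To find M[P, 'n'], we find productions for P where 'n' is in the predict set (PREDICT(N → α) = (FIRST(α) \ {ε}) ∪ (FOLLOW(N) if α ⇒* ε)).

Relevant sets:
  FIRST(A) = { 'f', ε }
  FIRST(P) = { 'b', 'f', ε }
  FOLLOW(P) = { $, 'f' }

P → A: PREDICT = { $, 'f' }
P → P f A: PREDICT = { 'b', 'f' }
P → b A P: PREDICT = { 'b' }

M[P, 'n'] is empty (no production applies)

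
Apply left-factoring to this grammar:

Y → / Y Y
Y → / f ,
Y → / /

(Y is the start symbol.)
Left-factoring transforms A → αβ₁ | αβ₂ into A → αA' and A' → β₁ | β₂
(α is the longest common prefix among the alternatives). Repeat until
no nonterminal has two alternatives with a common prefix.

Round 1: Y has alternatives sharing prefix '/'. Introduce Y': Y → / Y'
  Add: Y' → Y Y
  Add: Y' → f ,
  Add: Y' → /

No remaining common prefixes — done.

Resulting grammar:
Y → / Y'
Y' → Y Y
Y' → f ,
Y' → /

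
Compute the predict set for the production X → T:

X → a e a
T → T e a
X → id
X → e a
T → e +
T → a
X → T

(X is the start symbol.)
PREDICT(X → T) = (FIRST(RHS) \ {ε}) ∪ (FOLLOW(X) if ε ∈ FIRST(RHS), i.e. RHS ⇒* ε)
FIRST(T) = { 'a', 'e' }
FIRST(T) = { 'a', 'e' }
ε ∉ FIRST(T), so FOLLOW(X) is not added.
PREDICT(X → T) = { 'a', 'e' }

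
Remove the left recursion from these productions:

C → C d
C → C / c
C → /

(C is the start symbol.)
C is directly left-recursive. The standard transformation for
  A → A α₁ | ... | A α_m | β₁ | ... | β_n
is
  A  → β₁ A' | ... | β_n A'
  A' → α₁ A' | ... | α_m A' | ε

C → / becomes C → / C'
C → C d becomes C' → d C'
C → C / c becomes C' → / c C'
Add C' → ε

Resulting grammar:
C → / C'
C' → d C'
C' → / c C'
C' → ε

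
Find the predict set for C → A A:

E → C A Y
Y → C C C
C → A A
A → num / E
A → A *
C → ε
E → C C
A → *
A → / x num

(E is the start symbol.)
{ '*', '/', 'num' }

PREDICT(C → A A) = (FIRST(RHS) \ {ε}) ∪ (FOLLOW(C) if ε ∈ FIRST(RHS), i.e. RHS ⇒* ε)
FIRST(A) = { '*', '/', 'num' }
FIRST(A A) = { '*', '/', 'num' }
ε ∉ FIRST(A A), so FOLLOW(C) is not added.
PREDICT(C → A A) = { '*', '/', 'num' }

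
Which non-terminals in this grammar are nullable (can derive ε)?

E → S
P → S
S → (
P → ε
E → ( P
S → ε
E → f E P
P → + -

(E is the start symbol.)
A non-terminal is nullable if it can derive ε (the empty string): either it has an ε-production, or it has a production whose right-hand side consists entirely of nullable non-terminals.

ε-productions: P → ε, S → ε
So P, S are immediately nullable.
E → S: every symbol on the right is nullable, so E is nullable too.
Every non-terminal is now nullable.
Nullable = { 'E', 'P', 'S' }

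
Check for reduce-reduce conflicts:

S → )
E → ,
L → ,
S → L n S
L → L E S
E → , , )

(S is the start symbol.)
No reduce-reduce conflicts

A reduce-reduce conflict occurs when an LR(0) state has two complete items [A → α .] and [B → β .] — both call for a reduction, and with no lookahead the parser cannot choose between them.

Augment with S' → S and build the canonical LR(0) collection (I0 = CLOSURE({[S' → . S]}), then GOTO on every symbol after a dot until no new states appear). It has 12 states:
  I0: { [L → . ,], [L → . L E S], [S → . )], [S → . L n S], [S' → . S] }  — shift
  I1: { [S → ) .] }  — reduce
  I2: { [L → , .] }  — reduce
  I3: { [E → . , , )], [E → . ,], [L → L . E S], [S → L . n S] }  — shift
  I4: { [S' → S .] }  — accept
  I5: { [E → , . , )], [E → , .] }  — shift, reduce
  I6: { [L → . ,], [L → . L E S], [L → L E . S], [S → . )], [S → . L n S] }  — shift
  I7: { [L → . ,], [L → . L E S], [S → . )], [S → . L n S], [S → L n . S] }  — shift
  I8: { [S → L n S .] }  — reduce
  I9: { [L → L E S .] }  — reduce
  I10: { [E → , , . )] }  — shift
  I11: { [E → , , ) .] }  — reduce

No state contains more than one complete item.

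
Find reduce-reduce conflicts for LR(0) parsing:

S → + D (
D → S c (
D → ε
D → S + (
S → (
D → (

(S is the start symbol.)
Yes — I4: [D → ( .] vs [S → ( .]

A reduce-reduce conflict occurs when an LR(0) state has two complete items [A → α .] and [B → β .] — both call for a reduction, and with no lookahead the parser cannot choose between them.

Augment with S' → S and build the canonical LR(0) collection (I0 = CLOSURE({[S' → . S]}), then GOTO on every symbol after a dot until no new states appear). It has 12 states:
  I0: { [S → . (], [S → . + D (], [S' → . S] }  — shift
  I1: { [S → ( .] }  — reduce
  I2: { [D → . (], [D → . S + (], [D → . S c (], [D → .], [S → + . D (], [S → . (], [S → . + D (] }  — shift, reduce
  I3: { [S' → S .] }  — accept
  I4: { [D → ( .], [S → ( .] }  — 2 reduces
  I5: { [S → + D . (] }  — shift
  I6: { [D → S . + (], [D → S . c (] }  — shift
  I7: { [D → S + . (] }  — shift
  I8: { [D → S c . (] }  — shift
  I9: { [D → S c ( .] }  — reduce
  I10: { [D → S + ( .] }  — reduce
  I11: { [S → + D ( .] }  — reduce

I4 contains complete items [D → ( .], [S → ( .] — reduce-reduce conflict.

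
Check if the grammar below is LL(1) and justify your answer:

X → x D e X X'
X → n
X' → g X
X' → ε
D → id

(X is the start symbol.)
Relevant sets:
  FOLLOW(X') = { $, 'g' }

For X:
  PREDICT(X → x D e X X') = { 'x' }
  PREDICT(X → n) = { 'n' }
For X':
  PREDICT(X' → g X) = { 'g' }
  PREDICT(X' → ε) = { $, 'g' }
D has a single production, so nothing to check there.

Conflict found: Predict set conflict for X': { 'g' }
The grammar is NOT LL(1).

Answer: No. Predict set conflict for X': { 'g' }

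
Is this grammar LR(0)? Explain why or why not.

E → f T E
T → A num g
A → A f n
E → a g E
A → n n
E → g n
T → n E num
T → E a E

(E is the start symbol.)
A grammar is LR(0) if no state in the canonical LR(0) collection has:
  - both a shift item (dot before a terminal) and a complete item (shift-reduce conflict), or
  - two or more complete items (reduce-reduce conflict; the accept item [E' → E .] counts as a complete item here).

Augment with E' → E and build the canonical LR(0) collection (I0 = CLOSURE({[E' → . E]}), then GOTO on every symbol after a dot until no new states appear). It has 22 states:
  I0: { [E → . a g E], [E → . f T E], [E → . g n], [E' → . E] }  — shift
  I1: { [E' → E .] }  — accept
  I2: { [E → a . g E] }  — shift
  I3: { [A → . A f n], [A → . n n], [E → . a g E], [E → . f T E], [E → . g n], [E → f . T E], [T → . A num g], [T → . E a E], [T → . n E num] }  — shift
  I4: { [E → g . n] }  — shift
  I5: { [E → g n .] }  — reduce
  I6: { [A → A . f n], [T → A . num g] }  — shift
  I7: { [T → E . a E] }  — shift
  I8: { [E → . a g E], [E → . f T E], [E → . g n], [E → f T . E] }  — shift
  I9: { [A → n . n], [E → . a g E], [E → . f T E], [E → . g n], [T → n . E num] }  — shift
  I10: { [T → n E . num] }  — shift
  I11: { [A → n n .] }  — reduce
  I12: { [T → n E num .] }  — reduce
  I13: { [E → f T E .] }  — reduce
  I14: { [E → . a g E], [E → . f T E], [E → . g n], [T → E a . E] }  — shift
  I15: { [T → E a E .] }  — reduce
  I16: { [A → A f . n] }  — shift
  I17: { [T → A num . g] }  — shift
  I18: { [T → A num g .] }  — reduce
  I19: { [A → A f n .] }  — reduce
  I20: { [E → . a g E], [E → . f T E], [E → . g n], [E → a g . E] }  — shift
  I21: { [E → a g E .] }  — reduce

Every state is either a pure shift/goto state or contains exactly one complete item and nothing to shift — no conflicts. The grammar is LR(0).

Answer: Yes, the grammar is LR(0)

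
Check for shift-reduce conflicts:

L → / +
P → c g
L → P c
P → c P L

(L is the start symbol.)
A shift-reduce conflict occurs when an LR(0) state has both:
  - a complete (reduce) item [A → α .] (dot at the end), and
  - a shift item [B → β . c γ] (dot before a terminal).

Augment with L' → L and build the canonical LR(0) collection (I0 = CLOSURE({[L' → . L]}), then GOTO on every symbol after a dot until no new states appear). It has 10 states:
  I0: { [L → . / +], [L → . P c], [L' → . L], [P → . c P L], [P → . c g] }  — shift
  I1: { [L → / . +] }  — shift
  I2: { [L' → L .] }  — accept
  I3: { [L → P . c] }  — shift
  I4: { [P → . c P L], [P → . c g], [P → c . P L], [P → c . g] }  — shift
  I5: { [L → . / +], [L → . P c], [P → . c P L], [P → . c g], [P → c P . L] }  — shift
  I6: { [P → c g .] }  — reduce
  I7: { [P → c P L .] }  — reduce
  I8: { [L → P c .] }  — reduce
  I9: { [L → / + .] }  — reduce

No state contains both a complete item and a shift item.

Answer: No shift-reduce conflicts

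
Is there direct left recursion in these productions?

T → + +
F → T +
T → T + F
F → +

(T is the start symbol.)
Yes, T is left-recursive

Direct left recursion occurs when N → N α for some non-terminal N (the right-hand side begins with the left-hand side itself).

T → + +: starts with '+'
F → T +: starts with T
T → T + F: LEFT RECURSIVE (starts with T)
F → +: starts with '+'

The grammar has direct left recursion on: T.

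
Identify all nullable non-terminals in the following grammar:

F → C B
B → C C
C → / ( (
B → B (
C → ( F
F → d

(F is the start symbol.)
A non-terminal is nullable if it can derive ε (the empty string): either it has an ε-production, or it has a production whose right-hand side consists entirely of nullable non-terminals.

There are no ε-productions, so no non-terminal can derive ε.
No non-terminals are nullable.

Answer: None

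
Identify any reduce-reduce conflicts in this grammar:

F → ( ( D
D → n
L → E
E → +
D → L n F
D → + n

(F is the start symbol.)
No reduce-reduce conflicts

A reduce-reduce conflict occurs when an LR(0) state has two complete items [A → α .] and [B → β .] — both call for a reduction, and with no lookahead the parser cannot choose between them.

Augment with F' → F and build the canonical LR(0) collection (I0 = CLOSURE({[F' → . F]}), then GOTO on every symbol after a dot until no new states appear). It has 12 states:
  I0: { [F → . ( ( D], [F' → . F] }  — shift
  I1: { [F → ( . ( D] }  — shift
  I2: { [F' → F .] }  — accept
  I3: { [D → . + n], [D → . L n F], [D → . n], [E → . +], [F → ( ( . D], [L → . E] }  — shift
  I4: { [D → + . n], [E → + .] }  — shift, reduce
  I5: { [F → ( ( D .] }  — reduce
  I6: { [L → E .] }  — reduce
  I7: { [D → L . n F] }  — shift
  I8: { [D → n .] }  — reduce
  I9: { [D → L n . F], [F → . ( ( D] }  — shift
  I10: { [D → L n F .] }  — reduce
  I11: { [D → + n .] }  — reduce

No state contains more than one complete item.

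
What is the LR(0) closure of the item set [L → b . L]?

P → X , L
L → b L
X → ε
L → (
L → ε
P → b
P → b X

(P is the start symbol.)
{ [L → . (], [L → . b L], [L → .], [L → b . L] }

To compute CLOSURE, for each item [A → α.Bβ] where B is a non-terminal, add [B → .γ] for all productions B → γ; repeat for the newly added items until nothing changes.

Start with: [L → b . L]
  [L → b . L] has the dot before L: add [L → . b L], [L → . (], [L → .]
No further items can be added.

CLOSURE = { [L → . (], [L → . b L], [L → .], [L → b . L] }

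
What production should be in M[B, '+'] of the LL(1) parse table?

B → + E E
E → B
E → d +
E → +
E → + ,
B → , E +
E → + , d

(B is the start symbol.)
To find M[B, '+'], we find productions for B where '+' is in the predict set (PREDICT(N → α) = (FIRST(α) \ {ε}) ∪ (FOLLOW(N) if α ⇒* ε)).

B → + E E: PREDICT = { '+' }
  '+' is in predict set, so this production goes in M[B, '+']
B → , E +: PREDICT = { ',' }

M[B, '+'] = B → + E E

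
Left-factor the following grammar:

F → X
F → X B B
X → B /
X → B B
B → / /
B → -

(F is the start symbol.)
F → X F'
F' → ε
F' → B B
X → B X'
X' → /
X' → B
B → / /
B → -

Left-factoring transforms A → αβ₁ | αβ₂ into A → αA' and A' → β₁ | β₂
(α is the longest common prefix among the alternatives). Repeat until
no nonterminal has two alternatives with a common prefix.

Round 1: F has alternatives sharing prefix 'X'. Introduce F': F → X F'
  Add: F' → ε
  Add: F' → B B

Round 2: X has alternatives sharing prefix 'B'. Introduce X': X → B X'
  Add: X' → /
  Add: X' → B

No remaining common prefixes — done.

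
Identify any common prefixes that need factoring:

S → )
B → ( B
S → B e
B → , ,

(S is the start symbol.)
Left-factoring is needed when two productions for the same non-terminal
share a common prefix on the right-hand side.

Productions for S:
  S → )
  S → B e
Productions for B:
  B → ( B
  B → , ,

No common prefixes found.

Answer: No, left-factoring is not needed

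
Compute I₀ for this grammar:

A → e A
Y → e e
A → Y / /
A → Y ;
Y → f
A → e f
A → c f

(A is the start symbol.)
First, augment the grammar with A' → A
I₀ = CLOSURE({ [A' → . A] }):
  [A' → . A] has the dot before A: add [A → . e A], [A → . Y / /], [A → . Y ;], [A → . e f], [A → . c f]
  [A → . Y / /] has the dot before Y: add [Y → . e e], [Y → . f]
No further items can be added.

I₀ = { [A → . Y / /], [A → . Y ;], [A → . c f], [A → . e A], [A → . e f], [A' → . A], [Y → . e e], [Y → . f] }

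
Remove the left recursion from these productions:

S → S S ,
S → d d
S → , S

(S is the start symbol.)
S is directly left-recursive. The standard transformation for
  A → A α₁ | ... | A α_m | β₁ | ... | β_n
is
  A  → β₁ A' | ... | β_n A'
  A' → α₁ A' | ... | α_m A' | ε

S → d d becomes S → d d S'
S → , S becomes S → , S S'
S → S S , becomes S' → S , S'
Add S' → ε

Resulting grammar:
S → d d S'
S → , S S'
S' → S , S'
S' → ε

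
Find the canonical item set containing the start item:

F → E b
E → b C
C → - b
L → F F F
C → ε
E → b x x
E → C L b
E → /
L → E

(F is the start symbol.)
{ [C → . - b], [C → .], [E → . /], [E → . C L b], [E → . b C], [E → . b x x], [F → . E b], [F' → . F] }

First, augment the grammar with F' → F
I₀ = CLOSURE({ [F' → . F] }):
  [F' → . F] has the dot before F: add [F → . E b]
  [F → . E b] has the dot before E: add [E → . b C], [E → . b x x], [E → . C L b], [E → . /]
  [E → . C L b] has the dot before C: add [C → . - b], [C → .]
No further items can be added.

I₀ = { [C → . - b], [C → .], [E → . /], [E → . C L b], [E → . b C], [E → . b x x], [F → . E b], [F' → . F] }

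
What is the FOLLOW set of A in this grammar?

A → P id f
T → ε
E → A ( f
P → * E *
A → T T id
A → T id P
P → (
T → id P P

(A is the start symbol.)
A is the start symbol, so $ ∈ FOLLOW(A).
In E → A ( f: A is followed by '(' f, add FIRST('(' f) \ {ε} = { '(' }

Taking the union: FOLLOW(A) = { $, '(' }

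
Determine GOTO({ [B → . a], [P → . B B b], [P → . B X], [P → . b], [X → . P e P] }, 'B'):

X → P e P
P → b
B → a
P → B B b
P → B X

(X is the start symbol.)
GOTO(I, 'B') = CLOSURE({ [A → αX.β] : [A → α.Xβ] ∈ I, X = 'B' })

Items with dot before 'B', with the dot advanced:
  [P → . B B b] → [P → B . B b]
  [P → . B X] → [P → B . X]
Closure of the advanced items:
  [P → B . B b] has the dot before B: add [B → . a]
  [P → B . X] has the dot before X: add [X → . P e P]
  [X → . P e P] has the dot before P: add [P → . b], [P → . B B b], [P → . B X]

GOTO = { [B → . a], [P → . B B b], [P → . B X], [P → . b], [P → B . B b], [P → B . X], [X → . P e P] }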